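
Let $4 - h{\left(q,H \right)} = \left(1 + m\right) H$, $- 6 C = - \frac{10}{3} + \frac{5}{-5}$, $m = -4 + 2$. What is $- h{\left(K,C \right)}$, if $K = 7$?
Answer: $- \frac{85}{18} \approx -4.7222$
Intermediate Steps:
$m = -2$
$C = \frac{13}{18}$ ($C = - \frac{- \frac{10}{3} + \frac{5}{-5}}{6} = - \frac{\left(-10\right) \frac{1}{3} + 5 \left(- \frac{1}{5}\right)}{6} = - \frac{- \frac{10}{3} - 1}{6} = \left(- \frac{1}{6}\right) \left(- \frac{13}{3}\right) = \frac{13}{18} \approx 0.72222$)
$h{\left(q,H \right)} = 4 + H$ ($h{\left(q,H \right)} = 4 - \left(1 - 2\right) H = 4 - - H = 4 + H$)
$- h{\left(K,C \right)} = - (4 + \frac{13}{18}) = \left(-1\right) \frac{85}{18} = - \frac{85}{18}$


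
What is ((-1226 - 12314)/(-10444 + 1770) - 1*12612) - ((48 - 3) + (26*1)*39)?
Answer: -59284357/4337 ≈ -13669.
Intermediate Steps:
((-1226 - 12314)/(-10444 + 1770) - 1*12612) - ((48 - 3) + (26*1)*39) = (-13540/(-8674) - 12612) - (45 + 26*39) = (-13540*(-1/8674) - 12612) - (45 + 1014) = (6770/4337 - 12612) - 1*1059 = -54691474/4337 - 1059 = -59284357/4337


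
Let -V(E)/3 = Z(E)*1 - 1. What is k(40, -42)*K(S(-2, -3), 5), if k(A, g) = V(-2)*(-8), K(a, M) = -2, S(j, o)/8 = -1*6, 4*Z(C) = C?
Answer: 72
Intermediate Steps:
Z(C) = C/4
S(j, o) = -48 (S(j, o) = 8*(-1*6) = 8*(-6) = -48)
V(E) = 3 - 3*E/4 (V(E) = -3*((E/4)*1 - 1) = -3*(E/4 - 1) = -3*(-1 + E/4) = 3 - 3*E/4)
k(A, g) = -36 (k(A, g) = (3 - 3/4*(-2))*(-8) = (3 + 3/2)*(-8) = (9/2)*(-8) = -36)
k(40, -42)*K(S(-2, -3), 5) = -36*(-2) = 72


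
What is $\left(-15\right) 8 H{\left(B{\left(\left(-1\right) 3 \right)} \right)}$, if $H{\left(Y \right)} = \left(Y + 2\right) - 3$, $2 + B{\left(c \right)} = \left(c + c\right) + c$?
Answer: $1440$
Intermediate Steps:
$B{\left(c \right)} = -2 + 3 c$ ($B{\left(c \right)} = -2 + \left(\left(c + c\right) + c\right) = -2 + \left(2 c + c\right) = -2 + 3 c$)
$H{\left(Y \right)} = -1 + Y$ ($H{\left(Y \right)} = \left(2 + Y\right) - 3 = -1 + Y$)
$\left(-15\right) 8 H{\left(B{\left(\left(-1\right) 3 \right)} \right)} = \left(-15\right) 8 \left(-1 + \left(-2 + 3 \left(\left(-1\right) 3\right)\right)\right) = - 120 \left(-1 + \left(-2 + 3 \left(-3\right)\right)\right) = - 120 \left(-1 - 11\right) = \left(-120\right) \left(-12\right) = 1440$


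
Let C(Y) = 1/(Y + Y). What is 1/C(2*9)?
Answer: 36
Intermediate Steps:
C(Y) = 1/(2*Y)
1/C(2*9) = 1/(1/(2*((2*9)))) = 1/((½)/18) = 1/((½)*(1/18)) = 1/(1/36) = 36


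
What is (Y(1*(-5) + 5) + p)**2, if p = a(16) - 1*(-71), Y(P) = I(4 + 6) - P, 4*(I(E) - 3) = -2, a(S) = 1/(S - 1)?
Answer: 4870849/900 ≈ 5412.1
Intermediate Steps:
a(S) = 1/(-1 + S)
I(E) = 5/2 (I(E) = 3 + (1/4)*(-2) = 3 - 1/2 = 5/2)
Y(P) = 5/2 - P
p = 1066/15 (p = 1/(-1 + 16) - 1*(-71) = 1/15 + 71 = 1066/15 ≈ 71.067)
(Y(1*(-5) + 5) + p)**2 = ((5/2 - (1*(-5) + 5)) + 1066/15)**2 = ((5/2 - (-5 + 5)) + 1066/15)**2 = ((5/2 - 1*0) + 1066/15)**2 = ((5/2 + 0) + 1066/15)**2 = (5/2 + 1066/15)**2 = (2207/30)**2 = 4870849/900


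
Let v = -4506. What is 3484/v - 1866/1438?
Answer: -3354547/1619907 ≈ -2.0708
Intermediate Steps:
3484/v - 1866/1438 = 3484/(-4506) - 1866/1438 = 3484*(-1/4506) - 1866*1/1438 = -1742/2253 - 933/719 = -3354547/1619907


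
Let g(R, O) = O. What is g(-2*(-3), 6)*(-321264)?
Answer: -1927584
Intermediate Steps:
g(-2*(-3), 6)*(-321264) = 6*(-321264) = -1927584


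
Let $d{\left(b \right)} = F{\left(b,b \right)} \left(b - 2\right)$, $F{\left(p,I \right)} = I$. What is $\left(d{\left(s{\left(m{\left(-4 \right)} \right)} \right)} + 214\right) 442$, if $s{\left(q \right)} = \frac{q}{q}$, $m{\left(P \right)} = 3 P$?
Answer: $94146$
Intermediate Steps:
$s{\left(q \right)} = 1$
$d{\left(b \right)} = b \left(-2 + b\right)$ ($d{\left(b \right)} = b \left(b - 2\right) = b \left(-2 + b\right)$)
$\left(d{\left(s{\left(m{\left(-4 \right)} \right)} \right)} + 214\right) 442 = \left(1 \left(-2 + 1\right) + 214\right) 442 = \left(1 \left(-1\right) + 214\right) 442 = \left(-1 + 214\right) 442 = 213 \cdot 442 = 94146$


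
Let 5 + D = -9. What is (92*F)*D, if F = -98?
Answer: 126224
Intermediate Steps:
D = -14 (D = -5 - 9 = -14)
(92*F)*D = (92*(-98))*(-14) = -9016*(-14) = 126224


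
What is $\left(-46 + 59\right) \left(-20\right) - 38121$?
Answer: $-38381$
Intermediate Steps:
$\left(-46 + 59\right) \left(-20\right) - 38121 = 13 \left(-20\right) - 38121 = -260 - 38121 = -38381$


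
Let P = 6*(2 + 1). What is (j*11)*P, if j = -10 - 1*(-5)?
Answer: -990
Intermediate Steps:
P = 18 (P = 6*3 = 18)
j = -5 (j = -10 + 5 = -5)
(j*11)*P = -5*11*18 = -55*18 = -990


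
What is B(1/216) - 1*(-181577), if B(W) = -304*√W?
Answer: 181577 - 76*√6/9 ≈ 1.8156e+5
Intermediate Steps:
B(1/216) - 1*(-181577) = -304*√6/36 - 1*(-181577) = -76*√6/9 + 181577 = 181577 - 76*√6/9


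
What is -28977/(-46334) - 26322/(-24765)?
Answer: 645739651/382487170 ≈ 1.6883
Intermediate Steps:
-28977/(-46334) - 26322/(-24765) = -28977*(-1/46334) - 26322*(-1/24765) = 28977/46334 + 8774/8255 = 645739651/382487170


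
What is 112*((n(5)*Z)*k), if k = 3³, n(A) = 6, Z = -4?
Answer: -72576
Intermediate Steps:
k = 27
112*((n(5)*Z)*k) = 112*((6*(-4))*27) = 112*(-24*27) = 112*(-648) = -72576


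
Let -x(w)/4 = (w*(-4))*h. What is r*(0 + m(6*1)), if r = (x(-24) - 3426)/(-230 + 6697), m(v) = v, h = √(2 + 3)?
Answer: -20556/6467 - 2304*√5/6467 ≈ -3.9752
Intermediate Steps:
h = √5 ≈ 2.2361
x(w) = 16*w*√5 (x(w) = -4*w*(-4)*√5 = -4*(-4*w)*√5 = -(-16)*w*√5 = 16*w*√5)
r = -3426/6467 - 384*√5/6467 (r = (16*(-24)*√5 - 3426)/(-230 + 6697) = (-384*√5 - 3426)/6467 = (-3426 - 384*√5)*(1/6467) = -3426/6467 - 384*√5/6467 ≈ -0.66254)
r*(0 + m(6*1)) = (-3426/6467 - 384*√5/6467)*(0 + 6*1) = (-3426/6467 - 384*√5/6467)*(0 + 6) = (-3426/6467 - 384*√5/6467)*6 = -20556/6467 - 2304*√5/6467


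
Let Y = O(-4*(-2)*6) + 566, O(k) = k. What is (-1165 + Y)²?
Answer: 303601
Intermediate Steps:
Y = 614 (Y = -4*(-2)*6 + 566 = 8*6 + 566 = 48 + 566 = 614)
(-1165 + Y)² = (-1165 + 614)² = (-551)² = 303601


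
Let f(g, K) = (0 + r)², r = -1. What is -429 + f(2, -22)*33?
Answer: -396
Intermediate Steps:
f(g, K) = 1 (f(g, K) = (0 - 1)² = (-1)² = 1)
-429 + f(2, -22)*33 = -429 + 1*33 = -429 + 33 = -396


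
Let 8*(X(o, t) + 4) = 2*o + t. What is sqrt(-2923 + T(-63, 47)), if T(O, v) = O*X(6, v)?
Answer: I*sqrt(50170)/4 ≈ 55.997*I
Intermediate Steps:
X(o, t) = -4 + o/4 + t/8 (X(o, t) = -4 + (2*o + t)/8 = -4 + (t + 2*o)/8 = -4 + (o/4 + t/8) = -4 + o/4 + t/8)
T(O, v) = O*(-5/2 + v/8) (T(O, v) = O*(-4 + (1/4)*6 + v/8) = O*(-4 + 3/2 + v/8) = O*(-5/2 + v/8))
sqrt(-2923 + T(-63, 47)) = sqrt(-2923 + (1/8)*(-63)*(-20 + 47)) = sqrt(-2923 + (1/8)*(-63)*27) = sqrt(-2923 - 1701/8) = sqrt(-25085/8) = I*sqrt(50170)/4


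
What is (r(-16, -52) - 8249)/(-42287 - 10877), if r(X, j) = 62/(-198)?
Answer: 408341/2631618 ≈ 0.15517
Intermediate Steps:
r(X, j) = -31/99 (r(X, j) = 62*(-1/198) = -31/99)
(r(-16, -52) - 8249)/(-42287 - 10877) = (-31/99 - 8249)/(-42287 - 10877) = -816682/99/(-53164) = -816682/99*(-1/53164) = 408341/2631618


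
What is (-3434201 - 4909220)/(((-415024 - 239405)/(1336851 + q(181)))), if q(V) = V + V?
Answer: 11156931025673/654429 ≈ 1.7048e+7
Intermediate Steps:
q(V) = 2*V
(-3434201 - 4909220)/(((-415024 - 239405)/(1336851 + q(181)))) = (-3434201 - 4909220)/(((-415024 - 239405)/(1336851 + 2*181))) = -8343421/((-654429/(1336851 + 362))) = -8343421/((-654429/1337213)) = -8343421/((-654429*1/1337213)) = -8343421/(-654429/1337213) = -8343421*(-1337213/654429) = 11156931025673/654429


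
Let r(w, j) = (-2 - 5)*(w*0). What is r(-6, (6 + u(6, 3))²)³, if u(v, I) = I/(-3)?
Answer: 0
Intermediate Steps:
u(v, I) = -I/3 (u(v, I) = I*(-⅓) = -I/3)
r(w, j) = 0 (r(w, j) = -7*0 = 0)
r(-6, (6 + u(6, 3))²)³ = 0³ = 0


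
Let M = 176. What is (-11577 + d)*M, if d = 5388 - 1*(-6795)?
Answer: 106656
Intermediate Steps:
d = 12183 (d = 5388 + 6795 = 12183)
(-11577 + d)*M = (-11577 + 12183)*176 = 606*176 = 106656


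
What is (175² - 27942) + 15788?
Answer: 18471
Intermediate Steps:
(175² - 27942) + 15788 = (30625 - 27942) + 15788 = 2683 + 15788 = 18471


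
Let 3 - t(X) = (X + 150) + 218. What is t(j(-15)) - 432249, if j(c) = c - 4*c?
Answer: -432659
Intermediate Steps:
j(c) = -3*c
t(X) = -365 - X (t(X) = 3 - ((X + 150) + 218) = 3 - ((150 + X) + 218) = 3 - (368 + X) = 3 + (-368 - X) = -365 - X)
t(j(-15)) - 432249 = (-365 - (-3)*(-15)) - 432249 = (-365 - 1*45) - 432249 = (-365 - 45) - 432249 = -410 - 432249 = -432659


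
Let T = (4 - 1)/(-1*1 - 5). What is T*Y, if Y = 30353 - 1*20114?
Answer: -10239/2 ≈ -5119.5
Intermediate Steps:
Y = 10239 (Y = 30353 - 20114 = 10239)
T = -1/2 (T = 3/(-1 - 5) = 3/(-6) = 3*(-1/6) = -1/2 ≈ -0.50000)
T*Y = -1/2*10239 = -10239/2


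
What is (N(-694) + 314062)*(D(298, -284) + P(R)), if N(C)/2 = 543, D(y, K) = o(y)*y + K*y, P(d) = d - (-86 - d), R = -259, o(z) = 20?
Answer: -24929467392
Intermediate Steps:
P(d) = 86 + 2*d (P(d) = d + (86 + d) = 86 + 2*d)
D(y, K) = 20*y + K*y
N(C) = 1086 (N(C) = 2*543 = 1086)
(N(-694) + 314062)*(D(298, -284) + P(R)) = (1086 + 314062)*(298*(20 - 284) + (86 + 2*(-259))) = 315148*(298*(-264) + (86 - 518)) = 315148*(-78672 - 432) = 315148*(-79104) = -24929467392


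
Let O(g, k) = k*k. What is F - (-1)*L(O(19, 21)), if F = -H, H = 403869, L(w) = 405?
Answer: -403464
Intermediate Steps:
O(g, k) = k²
F = -403869 (F = -1*403869 = -403869)
F - (-1)*L(O(19, 21)) = -403869 - (-1)*405 = -403869 - 1*(-405) = -403869 + 405 = -403464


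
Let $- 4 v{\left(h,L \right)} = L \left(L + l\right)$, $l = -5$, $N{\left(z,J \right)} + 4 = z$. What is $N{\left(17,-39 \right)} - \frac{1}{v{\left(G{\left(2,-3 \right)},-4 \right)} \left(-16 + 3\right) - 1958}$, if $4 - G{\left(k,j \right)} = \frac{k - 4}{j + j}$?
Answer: $\frac{23934}{1841} \approx 13.001$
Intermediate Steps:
$G{\left(k,j \right)} = 4 - \frac{-4 + k}{2 j}$ ($G{\left(k,j \right)} = 4 - \frac{k - 4}{j + j} = 4 - \frac{-4 + k}{2 j}$)
$N{\left(z,J \right)} = -4 + z$
$v{\left(h,L \right)} = - \frac{L \left(-5 + L\right)}{4}$ ($v{\left(h,L \right)} = - \frac{L \left(L - 5\right)}{4} = - \frac{L \left(-5 + L\right)}{4}$)
$N{\left(17,-39 \right)} - \frac{1}{v{\left(G{\left(2,-3 \right)},-4 \right)} \left(-16 + 3\right) - 1958} = \left(-4 + 17\right) - \frac{1}{\frac{1}{4} \left(-4\right) \left(5 - -4\right) \left(-16 + 3\right) - 1958} = 13 - \frac{1}{\frac{1}{4} \left(-4\right) \left(5 + 4\right) \left(-13\right) - 1958} = 13 - \frac{1}{\frac{1}{4} \left(-4\right) 9 \left(-13\right) - 1958} = 13 - \frac{1}{\left(-9\right) \left(-13\right) - 1958} = 13 - \frac{1}{117 - 1958} = 13 - \frac{1}{-1841} = 13 - - \frac{1}{1841} = 13 + \frac{1}{1841} = \frac{23934}{1841}$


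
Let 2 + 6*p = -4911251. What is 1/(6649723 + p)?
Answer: 6/34987085 ≈ 1.7149e-7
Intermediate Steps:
p = -4911253/6 (p = -⅓ + (⅙)*(-4911251) = -⅓ - 4911251/6 = -4911253/6 ≈ -8.1854e+5)
1/(6649723 + p) = 1/(6649723 - 4911253/6) = 1/(34987085/6) = 6/34987085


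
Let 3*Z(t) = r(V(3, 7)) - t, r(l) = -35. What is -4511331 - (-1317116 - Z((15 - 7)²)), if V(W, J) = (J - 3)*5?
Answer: -3194248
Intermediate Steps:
V(W, J) = -15 + 5*J (V(W, J) = (-3 + J)*5 = -15 + 5*J)
Z(t) = -35/3 - t/3 (Z(t) = (-35 - t)/3 = -35/3 - t/3)
-4511331 - (-1317116 - Z((15 - 7)²)) = -4511331 - (-1317116 - (-35/3 - (15 - 7)²/3)) = -4511331 - (-1317116 - (-35/3 - ⅓*8²)) = -4511331 - (-1317116 - (-35/3 - ⅓*64)) = -4511331 - (-1317116 - (-35/3 - 64/3)) = -4511331 - (-1317116 - 1*(-33)) = -4511331 - (-1317116 + 33) = -4511331 - 1*(-1317083) = -4511331 + 1317083 = -3194248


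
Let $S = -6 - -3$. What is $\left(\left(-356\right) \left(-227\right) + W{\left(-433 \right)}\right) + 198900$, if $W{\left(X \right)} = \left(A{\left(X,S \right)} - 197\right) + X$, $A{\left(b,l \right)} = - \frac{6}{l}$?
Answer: $279084$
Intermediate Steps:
$S = -3$ ($S = -6 + 3 = -3$)
$W{\left(X \right)} = -195 + X$ ($W{\left(X \right)} = \left(- \frac{6}{-3} - 197\right) + X = \left(\left(-6\right) \left(- \frac{1}{3}\right) - 197\right) + X = \left(2 - 197\right) + X = -195 + X$)
$\left(\left(-356\right) \left(-227\right) + W{\left(-433 \right)}\right) + 198900 = \left(\left(-356\right) \left(-227\right) - 628\right) + 198900 = \left(80812 - 628\right) + 198900 = 80184 + 198900 = 279084$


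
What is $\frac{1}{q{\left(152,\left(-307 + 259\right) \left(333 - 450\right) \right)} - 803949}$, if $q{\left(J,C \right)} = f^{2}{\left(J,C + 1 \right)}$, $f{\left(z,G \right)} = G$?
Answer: $\frac{1}{30746740} \approx 3.2524 \cdot 10^{-8}$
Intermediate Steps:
$q{\left(J,C \right)} = \left(1 + C\right)^{2}$ ($q{\left(J,C \right)} = \left(C + 1\right)^{2} = \left(1 + C\right)^{2}$)
$\frac{1}{q{\left(152,\left(-307 + 259\right) \left(333 - 450\right) \right)} - 803949} = \frac{1}{\left(1 + \left(-307 + 259\right) \left(333 - 450\right)\right)^{2} - 803949} = \frac{1}{\left(1 - -5616\right)^{2} - 803949} = \frac{1}{\left(1 + 5616\right)^{2} - 803949} = \frac{1}{5617^{2} - 803949} = \frac{1}{31550689 - 803949} = \frac{1}{30746740}$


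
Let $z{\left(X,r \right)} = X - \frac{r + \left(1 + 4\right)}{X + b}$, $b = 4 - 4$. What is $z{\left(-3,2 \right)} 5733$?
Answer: $-3822$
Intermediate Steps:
$b = 0$
$z{\left(X,r \right)} = X - \frac{5 + r}{X}$ ($z{\left(X,r \right)} = X - \frac{r + \left(1 + 4\right)}{X + 0} = X - \frac{r + 5}{X} = X - \frac{5 + r}{X}$)
$z{\left(-3,2 \right)} 5733 = \frac{-5 + \left(-3\right)^{2} - 2}{-3} \cdot 5733 = - \frac{-5 + 9 - 2}{3} \cdot 5733 = \left(- \frac{1}{3}\right) 2 \cdot 5733 = \left(- \frac{2}{3}\right) 5733 = -3822$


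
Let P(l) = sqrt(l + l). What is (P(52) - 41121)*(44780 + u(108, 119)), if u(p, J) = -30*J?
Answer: -1694596410 + 82420*sqrt(26) ≈ -1.6942e+9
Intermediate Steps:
P(l) = sqrt(2)*sqrt(l) (P(l) = sqrt(2*l) = sqrt(2)*sqrt(l))
(P(52) - 41121)*(44780 + u(108, 119)) = (sqrt(2)*sqrt(52) - 41121)*(44780 - 30*119) = (sqrt(2)*(2*sqrt(13)) - 41121)*(44780 - 3570) = (2*sqrt(26) - 41121)*41210 = (-41121 + 2*sqrt(26))*41210 = -1694596410 + 82420*sqrt(26)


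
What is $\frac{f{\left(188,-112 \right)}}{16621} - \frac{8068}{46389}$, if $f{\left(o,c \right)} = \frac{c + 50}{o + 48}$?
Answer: $- \frac{15825028963}{90981725142} \approx -0.17394$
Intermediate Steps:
$f{\left(o,c \right)} = \frac{50 + c}{48 + o}$
$\frac{f{\left(188,-112 \right)}}{16621} - \frac{8068}{46389} = \frac{\frac{1}{48 + 188} \left(50 - 112\right)}{16621} - \frac{8068}{46389} = \frac{1}{236} \left(-62\right) \frac{1}{16621} - \frac{8068}{46389} = \left(- \frac{31}{118}\right) \frac{1}{16621} - \frac{8068}{46389} = - \frac{31}{1961278} - \frac{8068}{46389} = - \frac{15825028963}{90981725142}$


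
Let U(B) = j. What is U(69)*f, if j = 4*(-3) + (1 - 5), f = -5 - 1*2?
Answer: 112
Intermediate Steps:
f = -7 (f = -5 - 2 = -7)
j = -16 (j = -12 - 4 = -16)
U(B) = -16
U(69)*f = -16*(-7) = 112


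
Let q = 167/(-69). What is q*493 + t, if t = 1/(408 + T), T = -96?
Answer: -8562401/7176 ≈ -1193.2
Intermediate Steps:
q = -167/69 (q = 167*(-1/69) = -167/69 ≈ -2.4203)
t = 1/312 (t = 1/(408 - 96) = 1/312 ≈ 0.0032051)
q*493 + t = -167/69*493 + 1/312 = -82331/69 + 1/312 = -8562401/7176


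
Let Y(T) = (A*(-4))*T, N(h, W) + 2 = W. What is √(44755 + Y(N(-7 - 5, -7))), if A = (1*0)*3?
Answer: √44755 ≈ 211.55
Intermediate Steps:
N(h, W) = -2 + W
A = 0 (A = 0*3 = 0)
Y(T) = 0 (Y(T) = (0*(-4))*T = 0*T = 0)
√(44755 + Y(N(-7 - 5, -7))) = √(44755 + 0) = √44755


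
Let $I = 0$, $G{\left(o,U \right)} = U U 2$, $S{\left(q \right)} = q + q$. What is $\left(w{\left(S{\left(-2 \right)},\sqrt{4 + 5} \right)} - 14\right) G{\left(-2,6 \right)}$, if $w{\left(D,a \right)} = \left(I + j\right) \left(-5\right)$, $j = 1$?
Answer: $-1368$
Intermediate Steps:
$S{\left(q \right)} = 2 q$
$G{\left(o,U \right)} = 2 U^{2}$ ($G{\left(o,U \right)} = U^{2} \cdot 2 = 2 U^{2}$)
$w{\left(D,a \right)} = -5$ ($w{\left(D,a \right)} = \left(0 + 1\right) \left(-5\right) = 1 \left(-5\right) = -5$)
$\left(w{\left(S{\left(-2 \right)},\sqrt{4 + 5} \right)} - 14\right) G{\left(-2,6 \right)} = \left(-5 - 14\right) 2 \cdot 6^{2} = - 19 \cdot 2 \cdot 36 = \left(-19\right) 72 = -1368$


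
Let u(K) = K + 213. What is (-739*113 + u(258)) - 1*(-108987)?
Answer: 25951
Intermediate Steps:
u(K) = 213 + K
(-739*113 + u(258)) - 1*(-108987) = (-739*113 + (213 + 258)) - 1*(-108987) = (-83507 + 471) + 108987 = -83036 + 108987 = 25951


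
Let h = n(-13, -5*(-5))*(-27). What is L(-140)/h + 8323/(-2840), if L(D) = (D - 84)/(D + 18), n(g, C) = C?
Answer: -68603521/23387400 ≈ -2.9334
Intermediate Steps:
L(D) = (-84 + D)/(18 + D)
h = -675 (h = -5*(-5)*(-27) = 25*(-27) = -675)
L(-140)/h + 8323/(-2840) = ((-84 - 140)/(18 - 140))/(-675) + 8323/(-2840) = (-224/(-122))*(-1/675) + 8323*(-1/2840) = -1/122*(-224)*(-1/675) - 8323/2840 = (112/61)*(-1/675) - 8323/2840 = -112/41175 - 8323/2840 = -68603521/23387400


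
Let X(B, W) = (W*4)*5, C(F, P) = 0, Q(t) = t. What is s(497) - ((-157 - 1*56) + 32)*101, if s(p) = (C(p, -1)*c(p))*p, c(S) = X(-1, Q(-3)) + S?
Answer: 18281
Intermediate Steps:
X(B, W) = 20*W (X(B, W) = (4*W)*5 = 20*W)
c(S) = -60 + S (c(S) = 20*(-3) + S = -60 + S)
s(p) = 0 (s(p) = (0*(-60 + p))*p = 0*p = 0)
s(497) - ((-157 - 1*56) + 32)*101 = 0 - ((-157 - 1*56) + 32)*101 = 0 - ((-157 - 56) + 32)*101 = 0 - (-213 + 32)*101 = 0 - (-181)*101 = 0 - 1*(-18281) = 0 + 18281 = 18281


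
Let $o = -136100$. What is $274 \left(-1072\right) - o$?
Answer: $-157628$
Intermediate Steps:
$274 \left(-1072\right) - o = 274 \left(-1072\right) - -136100 = -293728 + 136100 = -157628$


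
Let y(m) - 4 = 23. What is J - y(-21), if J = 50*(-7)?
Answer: -377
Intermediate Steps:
J = -350
y(m) = 27 (y(m) = 4 + 23 = 27)
J - y(-21) = -350 - 1*27 = -350 - 27 = -377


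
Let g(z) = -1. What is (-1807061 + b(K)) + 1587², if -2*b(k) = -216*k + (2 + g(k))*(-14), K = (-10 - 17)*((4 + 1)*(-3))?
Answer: 755255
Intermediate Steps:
K = 405 (K = -135*(-3) = -27*(-15) = 405)
b(k) = 7 + 108*k (b(k) = -(-216*k + (2 - 1)*(-14))/2 = -(-216*k + 1*(-14))/2 = -(-216*k - 14)/2 = -(-14 - 216*k)/2 = 7 + 108*k)
(-1807061 + b(K)) + 1587² = (-1807061 + (7 + 108*405)) + 1587² = (-1807061 + (7 + 43740)) + 2518569 = (-1807061 + 43747) + 2518569 = -1763314 + 2518569 = 755255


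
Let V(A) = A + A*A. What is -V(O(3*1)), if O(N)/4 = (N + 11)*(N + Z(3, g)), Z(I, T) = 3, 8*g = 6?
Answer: -113232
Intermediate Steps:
g = ¾ (g = (⅛)*6 = ¾ ≈ 0.75000)
O(N) = 4*(3 + N)*(11 + N) (O(N) = 4*((N + 11)*(N + 3)) = 4*((11 + N)*(3 + N)) = 4*((3 + N)*(11 + N)) = 4*(3 + N)*(11 + N))
V(A) = A + A²
-V(O(3*1)) = -(132 + 4*(3*1)² + 56*(3*1))*(1 + (132 + 4*(3*1)² + 56*(3*1))) = -(132 + 4*3² + 56*3)*(1 + (132 + 4*3² + 56*3)) = -(132 + 4*9 + 168)*(1 + (132 + 4*9 + 168)) = -(132 + 36 + 168)*(1 + (132 + 36 + 168)) = -336*(1 + 336) = -336*337 = -1*113232 = -113232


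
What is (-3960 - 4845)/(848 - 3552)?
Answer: 8805/2704 ≈ 3.2563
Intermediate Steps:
(-3960 - 4845)/(848 - 3552) = -8805/(-2704) = -8805*(-1/2704) = 8805/2704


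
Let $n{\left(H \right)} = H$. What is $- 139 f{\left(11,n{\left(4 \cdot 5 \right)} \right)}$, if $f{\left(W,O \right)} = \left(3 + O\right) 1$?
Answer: $-3197$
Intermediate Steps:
$f{\left(W,O \right)} = 3 + O$
$- 139 f{\left(11,n{\left(4 \cdot 5 \right)} \right)} = - 139 \left(3 + 4 \cdot 5\right) = - 139 \left(3 + 20\right) = \left(-139\right) 23 = -3197$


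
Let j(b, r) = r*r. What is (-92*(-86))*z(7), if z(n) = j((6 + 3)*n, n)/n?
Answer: 55384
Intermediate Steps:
j(b, r) = r**2
z(n) = n (z(n) = n**2/n = n)
(-92*(-86))*z(7) = -92*(-86)*7 = 7912*7 = 55384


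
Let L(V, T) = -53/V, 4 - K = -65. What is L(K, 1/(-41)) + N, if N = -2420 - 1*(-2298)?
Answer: -8471/69 ≈ -122.77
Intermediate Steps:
K = 69 (K = 4 - 1*(-65) = 4 + 65 = 69)
N = -122 (N = -2420 + 2298 = -122)
L(K, 1/(-41)) + N = -53/69 - 122 = -8471/69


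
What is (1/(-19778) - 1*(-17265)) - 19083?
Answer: -35956405/19778 ≈ -1818.0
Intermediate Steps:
(1/(-19778) - 1*(-17265)) - 19083 = (-1/19778 + 17265) - 19083 = 341467169/19778 - 19083 = -35956405/19778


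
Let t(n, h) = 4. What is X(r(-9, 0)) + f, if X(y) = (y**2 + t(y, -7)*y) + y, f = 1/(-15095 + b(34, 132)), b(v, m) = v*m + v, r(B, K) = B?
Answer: 380627/10573 ≈ 36.000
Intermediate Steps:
b(v, m) = v + m*v (b(v, m) = m*v + v = v + m*v)
f = -1/10573 (f = 1/(-15095 + 34*(1 + 132)) = 1/(-15095 + 34*133) = 1/(-15095 + 4522) = 1/(-10573) = -1/10573 ≈ -9.4581e-5)
X(y) = y**2 + 5*y (X(y) = (y**2 + 4*y) + y = y**2 + 5*y)
X(r(-9, 0)) + f = -9*(5 - 9) - 1/10573 = -9*(-4) - 1/10573 = 36 - 1/10573 = 380627/10573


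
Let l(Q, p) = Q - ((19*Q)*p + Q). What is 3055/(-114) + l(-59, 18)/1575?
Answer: -279037/19950 ≈ -13.987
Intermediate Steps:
l(Q, p) = -19*Q*p (l(Q, p) = Q - (19*Q*p + Q) = Q - (Q + 19*Q*p) = Q + (-Q - 19*Q*p) = -19*Q*p)
3055/(-114) + l(-59, 18)/1575 = 3055/(-114) - 19*(-59)*18/1575 = 3055*(-1/114) + 20178*(1/1575) = -3055/114 + 2242/175 = -279037/19950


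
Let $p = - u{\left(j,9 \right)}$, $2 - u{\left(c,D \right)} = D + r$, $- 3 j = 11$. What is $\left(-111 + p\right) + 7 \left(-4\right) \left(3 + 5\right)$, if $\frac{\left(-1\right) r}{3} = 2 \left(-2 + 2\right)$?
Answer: $-328$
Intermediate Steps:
$j = - \frac{11}{3}$ ($j = \left(- \frac{1}{3}\right) 11 = - \frac{11}{3} \approx -3.6667$)
$r = 0$ ($r = - 3 \cdot 2 \left(-2 + 2\right) = - 3 \cdot 2 \cdot 0 = \left(-3\right) 0 = 0$)
$u{\left(c,D \right)} = 2 - D$ ($u{\left(c,D \right)} = 2 - \left(D + 0\right) = 2 - D$)
$p = 7$ ($p = - (2 - 9) = \left(-1\right) \left(-7\right) = 7$)
$\left(-111 + p\right) + 7 \left(-4\right) \left(3 + 5\right) = \left(-111 + 7\right) + 7 \left(-4\right) \left(3 + 5\right) = -104 - 224 = -328$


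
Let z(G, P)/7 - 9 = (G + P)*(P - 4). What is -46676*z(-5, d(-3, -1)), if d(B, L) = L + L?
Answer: -16663332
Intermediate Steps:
d(B, L) = 2*L
z(G, P) = 63 + 7*(-4 + P)*(G + P) (z(G, P) = 63 + 7*((G + P)*(P - 4)) = 63 + 7*((G + P)*(-4 + P)) = 63 + 7*((-4 + P)*(G + P)) = 63 + 7*(-4 + P)*(G + P))
-46676*z(-5, d(-3, -1)) = -46676*(63 - 28*(-5) - 56*(-1) + 7*(2*(-1))² + 7*(-5)*(2*(-1))) = -46676*(63 + 140 - 28*(-2) + 7*(-2)² + 7*(-5)*(-2)) = -46676*(63 + 140 + 56 + 7*4 + 70) = -46676*(63 + 140 + 56 + 28 + 70) = -46676*357 = -16663332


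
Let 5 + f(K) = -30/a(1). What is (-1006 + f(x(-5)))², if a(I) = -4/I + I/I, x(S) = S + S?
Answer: 1002001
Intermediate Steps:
x(S) = 2*S
a(I) = 1 - 4/I (a(I) = -4/I + 1 = 1 - 4/I)
f(K) = 5 (f(K) = -5 - 30/(-4 + 1) = -5 - 30/(1*(-3)) = -5 - 30/(-3) = -5 - 30*(-⅓) = -5 + 10 = 5)
(-1006 + f(x(-5)))² = (-1006 + 5)² = (-1001)² = 1002001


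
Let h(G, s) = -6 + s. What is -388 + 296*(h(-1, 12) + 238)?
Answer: 71836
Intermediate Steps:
-388 + 296*(h(-1, 12) + 238) = -388 + 296*((-6 + 12) + 238) = -388 + 296*(6 + 238) = -388 + 296*244 = -388 + 72224 = 71836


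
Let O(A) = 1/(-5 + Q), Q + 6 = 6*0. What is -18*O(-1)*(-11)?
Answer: -18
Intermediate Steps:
Q = -6 (Q = -6 + 6*0 = -6 + 0 = -6)
O(A) = -1/11 (O(A) = 1/(-5 - 6) = 1/(-11) = -1/11)
-18*O(-1)*(-11) = -18*(-1/11)*(-11) = (18/11)*(-11) = -18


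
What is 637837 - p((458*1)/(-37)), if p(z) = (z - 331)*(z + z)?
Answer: 861561073/1369 ≈ 6.2934e+5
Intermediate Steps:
p(z) = 2*z*(-331 + z) (p(z) = (-331 + z)*(2*z) = 2*z*(-331 + z))
637837 - p((458*1)/(-37)) = 637837 - 2*(458*1)/(-37)*(-331 + (458*1)/(-37)) = 637837 - 2*458*(-1/37)*(-331 + 458*(-1/37)) = 637837 - 2*(-458)*(-331 - 458/37)/37 = 637837 - 2*(-458)*(-12705)/(37*37) = 637837 - 1*11637780/1369 = 637837 - 11637780/1369 = 861561073/1369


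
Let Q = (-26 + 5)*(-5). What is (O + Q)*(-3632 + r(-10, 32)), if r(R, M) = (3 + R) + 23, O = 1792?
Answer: -6859552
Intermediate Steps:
r(R, M) = 26 + R
Q = 105 (Q = -21*(-5) = 105)
(O + Q)*(-3632 + r(-10, 32)) = (1792 + 105)*(-3632 + (26 - 10)) = 1897*(-3632 + 16) = 1897*(-3616) = -6859552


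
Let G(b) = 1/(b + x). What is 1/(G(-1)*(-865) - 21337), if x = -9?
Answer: -2/42501 ≈ -4.7058e-5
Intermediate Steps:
G(b) = 1/(-9 + b) (G(b) = 1/(b - 9) = 1/(-9 + b))
1/(G(-1)*(-865) - 21337) = 1/(-865/(-9 - 1) - 21337) = 1/(-865/(-10) - 21337) = 1/(-⅒*(-865) - 21337) = 1/(173/2 - 21337) = 1/(-42501/2) = -2/42501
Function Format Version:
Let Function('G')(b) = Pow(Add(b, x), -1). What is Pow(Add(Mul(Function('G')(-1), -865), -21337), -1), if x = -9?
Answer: Rational(-2, 42501) ≈ -4.7058e-5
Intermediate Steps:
Function('G')(b) = Pow(Add(-9, b), -1) (Function('G')(b) = Pow(Add(b, -9), -1) = Pow(Add(-9, b), -1))
Pow(Add(Mul(Function('G')(-1), -865), -21337), -1) = Pow(Add(Mul(Pow(Add(-9, -1), -1), -865), -21337), -1) = Pow(Add(Mul(Pow(-10, -1), -865), -21337), -1) = Pow(Add(Mul(Rational(-1, 10), -865), -21337), -1) = Pow(Add(Rational(173, 2), -21337), -1) = Pow(Rational(-42501, 2), -1) = Rational(-2, 42501)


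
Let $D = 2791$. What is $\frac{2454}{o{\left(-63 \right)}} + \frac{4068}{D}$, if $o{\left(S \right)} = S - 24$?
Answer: $- \frac{2165066}{80939} \approx -26.749$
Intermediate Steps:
$o{\left(S \right)} = -24 + S$
$\frac{2454}{o{\left(-63 \right)}} + \frac{4068}{D} = \frac{2454}{-24 - 63} + \frac{4068}{2791} = \frac{2454}{-87} + 4068 \cdot \frac{1}{2791} = 2454 \left(- \frac{1}{87}\right) + \frac{4068}{2791} = - \frac{818}{29} + \frac{4068}{2791} = - \frac{2165066}{80939}$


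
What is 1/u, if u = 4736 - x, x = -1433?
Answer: 1/6169 ≈ 0.00016210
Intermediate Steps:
u = 6169 (u = 4736 - 1*(-1433) = 4736 + 1433 = 6169)
1/u = 1/6169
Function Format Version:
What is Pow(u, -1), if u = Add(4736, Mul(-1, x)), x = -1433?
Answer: Rational(1, 6169) ≈ 0.00016210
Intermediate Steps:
u = 6169 (u = Add(4736, Mul(-1, -1433)) = Add(4736, 1433) = 6169)
Pow(u, -1) = Pow(6169, -1) = Rational(1, 6169)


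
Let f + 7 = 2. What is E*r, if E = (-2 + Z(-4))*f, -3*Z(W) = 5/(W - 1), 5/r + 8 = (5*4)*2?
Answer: 125/96 ≈ 1.3021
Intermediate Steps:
f = -5 (f = -7 + 2 = -5)
r = 5/32 (r = 5/(-8 + (5*4)*2) = 5/(-8 + 20*2) = 5/(-8 + 40) = 5/32 ≈ 0.15625)
Z(W) = -5/(3*(-1 + W)) (Z(W) = -5/(3*(W - 1)) = -5/(3*(-1 + W)))
E = 25/3 (E = (-2 - 5/(-3 + 3*(-4)))*(-5) = (-2 - 5/(-3 - 12))*(-5) = (-2 - 5/(-15))*(-5) = (-2 - 5*(-1/15))*(-5) = (-2 + ⅓)*(-5) = -5/3*(-5) = 25/3 ≈ 8.3333)
E*r = (25/3)*(5/32) = 125/96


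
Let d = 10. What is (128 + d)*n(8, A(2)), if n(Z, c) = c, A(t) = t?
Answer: 276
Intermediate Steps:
(128 + d)*n(8, A(2)) = (128 + 10)*2 = 138*2 = 276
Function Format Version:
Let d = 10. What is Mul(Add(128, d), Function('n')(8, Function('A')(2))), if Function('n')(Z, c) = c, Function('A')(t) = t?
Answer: 276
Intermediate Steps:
Mul(Add(128, d), Function('n')(8, Function('A')(2))) = Mul(Add(128, 10), 2) = Mul(138, 2) = 276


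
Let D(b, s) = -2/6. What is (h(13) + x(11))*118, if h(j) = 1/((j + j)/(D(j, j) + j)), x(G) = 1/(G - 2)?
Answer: 8260/117 ≈ 70.598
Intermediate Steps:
x(G) = 1/(-2 + G)
D(b, s) = -⅓ (D(b, s) = -2*⅙ = -⅓)
h(j) = (-⅓ + j)/(2*j) (h(j) = 1/((j + j)/(-⅓ + j)) = 1/((2*j)/(-⅓ + j)) = 1/(2*j/(-⅓ + j)) = (-⅓ + j)/(2*j))
(h(13) + x(11))*118 = ((⅙)*(-1 + 3*13)/13 + 1/(-2 + 11))*118 = ((⅙)*(1/13)*(-1 + 39) + 1/9)*118 = ((⅙)*(1/13)*38 + ⅑)*118 = (19/39 + ⅑)*118 = (70/117)*118 = 8260/117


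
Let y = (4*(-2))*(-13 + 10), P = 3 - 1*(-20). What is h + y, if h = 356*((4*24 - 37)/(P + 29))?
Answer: 5563/13 ≈ 427.92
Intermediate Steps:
P = 23 (P = 3 + 20 = 23)
y = 24 (y = -8*(-3) = 24)
h = 5251/13 (h = 356*((4*24 - 37)/(23 + 29)) = 356*((96 - 37)/52) = 356*(59*(1/52)) = 356*(59/52) = 5251/13 ≈ 403.92)
h + y = 5251/13 + 24 = 5563/13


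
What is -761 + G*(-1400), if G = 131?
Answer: -184161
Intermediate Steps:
-761 + G*(-1400) = -761 + 131*(-1400) = -761 - 183400 = -184161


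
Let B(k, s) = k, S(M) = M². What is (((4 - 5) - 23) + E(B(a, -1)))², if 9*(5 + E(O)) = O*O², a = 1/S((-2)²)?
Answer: 1142878593025/1358954496 ≈ 841.00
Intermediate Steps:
a = 1/16 (a = 1/(((-2)²)²) = 1/(4²) = 1/16 ≈ 0.062500)
E(O) = -5 + O³/9 (E(O) = -5 + (O*O²)/9 = -5 + O³/9)
(((4 - 5) - 23) + E(B(a, -1)))² = (((4 - 5) - 23) + (-5 + (1/16)³/9))² = ((-1 - 23) + (-5 + (⅑)*(1/4096)))² = (-24 + (-5 + 1/36864))² = (-24 - 184319/36864)² = (-1069055/36864)² = 1142878593025/1358954496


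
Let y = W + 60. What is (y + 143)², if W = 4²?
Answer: 47961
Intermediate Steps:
W = 16
y = 76 (y = 16 + 60 = 76)
(y + 143)² = (76 + 143)² = 219² = 47961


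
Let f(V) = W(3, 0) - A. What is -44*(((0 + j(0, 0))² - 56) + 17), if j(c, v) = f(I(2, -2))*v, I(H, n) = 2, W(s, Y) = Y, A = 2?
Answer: 1716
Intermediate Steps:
f(V) = -2 (f(V) = 0 - 1*2 = 0 - 2 = -2)
j(c, v) = -2*v
-44*(((0 + j(0, 0))² - 56) + 17) = -44*(((0 - 2*0)² - 56) + 17) = -44*(((0 + 0)² - 56) + 17) = -44*((0² - 56) + 17) = -44*((0 - 56) + 17) = -44*(-56 + 17) = -44*(-39) = 1716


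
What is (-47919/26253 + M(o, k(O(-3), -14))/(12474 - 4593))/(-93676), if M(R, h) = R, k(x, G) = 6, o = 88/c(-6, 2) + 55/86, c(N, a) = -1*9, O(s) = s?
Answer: 32498500895/1666813676393448 ≈ 1.9497e-5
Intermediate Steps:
c(N, a) = -9
o = -7073/774 (o = 88/(-9) + 55/86 = 88*(-⅑) + 55*(1/86) = -88/9 + 55/86 = -7073/774 ≈ -9.1382)
(-47919/26253 + M(o, k(O(-3), -14))/(12474 - 4593))/(-93676) = (-47919/26253 - 7073/(774*(12474 - 4593)))/(-93676) = (-47919*1/26253 - 7073/774/7881)*(-1/93676) = (-15973/8751 - 7073/774*1/7881)*(-1/93676) = (-15973/8751 - 7073/6099894)*(-1/93676) = -32498500895/17793390798*(-1/93676) = 32498500895/1666813676393448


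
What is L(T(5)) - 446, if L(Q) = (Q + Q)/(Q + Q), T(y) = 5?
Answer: -445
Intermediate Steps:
L(Q) = 1 (L(Q) = (2*Q)/((2*Q)) = (2*Q)*(1/(2*Q)) = 1)
L(T(5)) - 446 = 1 - 446 = -445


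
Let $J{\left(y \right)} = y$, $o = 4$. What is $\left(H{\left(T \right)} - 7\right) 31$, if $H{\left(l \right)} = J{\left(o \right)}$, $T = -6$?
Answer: $-93$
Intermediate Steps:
$H{\left(l \right)} = 4$
$\left(H{\left(T \right)} - 7\right) 31 = \left(4 - 7\right) 31 = \left(-3\right) 31 = -93$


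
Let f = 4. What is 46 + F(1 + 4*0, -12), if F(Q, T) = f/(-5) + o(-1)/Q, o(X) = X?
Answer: 221/5 ≈ 44.200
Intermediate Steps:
F(Q, T) = -⅘ - 1/Q (F(Q, T) = 4/(-5) - 1/Q = 4*(-⅕) - 1/Q = -⅘ - 1/Q)
46 + F(1 + 4*0, -12) = 46 + (-⅘ - 1/(1 + 4*0)) = 46 + (-⅘ - 1/(1 + 0)) = 46 + (-⅘ - 1/1) = 46 + (-⅘ - 1*1) = 46 + (-⅘ - 1) = 46 - 9/5 = 221/5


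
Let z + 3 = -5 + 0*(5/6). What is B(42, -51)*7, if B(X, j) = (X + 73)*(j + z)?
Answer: -47495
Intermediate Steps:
z = -8 (z = -3 + (-5 + 0*(5/6)) = -3 + (-5 + 0*(5*(⅙))) = -3 + (-5 + 0*(⅚)) = -3 + (-5 + 0) = -3 - 5 = -8)
B(X, j) = (-8 + j)*(73 + X) (B(X, j) = (X + 73)*(j - 8) = (73 + X)*(-8 + j) = (-8 + j)*(73 + X))
B(42, -51)*7 = (-584 - 8*42 + 73*(-51) + 42*(-51))*7 = (-584 - 336 - 3723 - 2142)*7 = -6785*7 = -47495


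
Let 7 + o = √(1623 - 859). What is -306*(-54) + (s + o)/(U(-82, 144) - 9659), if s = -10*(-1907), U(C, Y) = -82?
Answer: 160941221/9741 - 2*√191/9741 ≈ 16522.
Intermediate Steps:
o = -7 + 2*√191 (o = -7 + √(1623 - 859) = -7 + √764 = -7 + 2*√191 ≈ 20.641)
s = 19070
-306*(-54) + (s + o)/(U(-82, 144) - 9659) = -306*(-54) + (19070 + (-7 + 2*√191))/(-82 - 9659) = 16524 + (19063 + 2*√191)/(-9741) = 16524 + (19063 + 2*√191)*(-1/9741) = 16524 + (-19063/9741 - 2*√191/9741) = 160941221/9741 - 2*√191/9741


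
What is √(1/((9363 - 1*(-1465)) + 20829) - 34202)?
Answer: I*√34276069495441/31657 ≈ 184.94*I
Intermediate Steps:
√(1/((9363 - 1*(-1465)) + 20829) - 34202) = √(1/((9363 + 1465) + 20829) - 34202) = √(1/(10828 + 20829) - 34202) = √(1/31657 - 34202) = √(-1082732713/31657) = I*√34276069495441/31657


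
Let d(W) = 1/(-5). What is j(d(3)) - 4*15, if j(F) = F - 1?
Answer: -306/5 ≈ -61.200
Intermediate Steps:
d(W) = -⅕
j(F) = -1 + F
j(d(3)) - 4*15 = (-1 - ⅕) - 4*15 = -6/5 - 60 = -306/5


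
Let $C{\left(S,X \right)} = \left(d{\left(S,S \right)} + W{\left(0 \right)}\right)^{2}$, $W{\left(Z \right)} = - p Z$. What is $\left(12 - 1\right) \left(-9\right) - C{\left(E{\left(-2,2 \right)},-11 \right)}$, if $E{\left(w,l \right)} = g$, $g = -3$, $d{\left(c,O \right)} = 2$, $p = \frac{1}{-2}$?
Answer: $-103$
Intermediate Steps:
$p = - \frac{1}{2} \approx -0.5$
$E{\left(w,l \right)} = -3$
$W{\left(Z \right)} = \frac{Z}{2}$ ($W{\left(Z \right)} = \left(-1\right) \left(- \frac{1}{2}\right) Z = \frac{Z}{2}$)
$C{\left(S,X \right)} = 4$ ($C{\left(S,X \right)} = \left(2 + \frac{1}{2} \cdot 0\right)^{2} = \left(2 + 0\right)^{2} = 2^{2} = 4$)
$\left(12 - 1\right) \left(-9\right) - C{\left(E{\left(-2,2 \right)},-11 \right)} = \left(12 - 1\right) \left(-9\right) - 4 = 11 \left(-9\right) - 4 = -99 - 4 = -103$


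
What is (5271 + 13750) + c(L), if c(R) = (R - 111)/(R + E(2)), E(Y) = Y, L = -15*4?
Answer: 1103389/58 ≈ 19024.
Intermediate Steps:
L = -60
c(R) = (-111 + R)/(2 + R) (c(R) = (R - 111)/(R + 2) = (-111 + R)/(2 + R))
(5271 + 13750) + c(L) = (5271 + 13750) + (-111 - 60)/(2 - 60) = 19021 - 171/(-58) = 19021 - 1/58*(-171) = 19021 + 171/58 = 1103389/58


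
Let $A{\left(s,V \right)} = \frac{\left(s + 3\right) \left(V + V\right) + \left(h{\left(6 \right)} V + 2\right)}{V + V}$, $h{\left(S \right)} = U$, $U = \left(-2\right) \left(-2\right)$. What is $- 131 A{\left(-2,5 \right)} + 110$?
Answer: $- \frac{1546}{5} \approx -309.2$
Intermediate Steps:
$U = 4$
$h{\left(S \right)} = 4$
$A{\left(s,V \right)} = \frac{2 + 4 V + 2 V \left(3 + s\right)}{2 V}$ ($A{\left(s,V \right)} = \frac{\left(s + 3\right) \left(V + V\right) + \left(4 V + 2\right)}{V + V} = \frac{\left(3 + s\right) 2 V + \left(2 + 4 V\right)}{2 V} = \left(2 V \left(3 + s\right) + \left(2 + 4 V\right)\right) \frac{1}{2 V} = \left(2 + 4 V + 2 V \left(3 + s\right)\right) \frac{1}{2 V} = \frac{2 + 4 V + 2 V \left(3 + s\right)}{2 V}$)
$- 131 A{\left(-2,5 \right)} + 110 = - 131 \left(5 - 2 + \frac{1}{5}\right) + 110 = \left(-131\right) \frac{16}{5} + 110 = - \frac{2096}{5} + 110 = - \frac{1546}{5}$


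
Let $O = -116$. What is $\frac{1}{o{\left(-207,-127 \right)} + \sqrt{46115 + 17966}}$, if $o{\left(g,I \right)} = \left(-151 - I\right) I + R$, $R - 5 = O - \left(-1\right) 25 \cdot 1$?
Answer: $\frac{2962}{8709363} - \frac{\sqrt{64081}}{8709363} \approx 0.00031103$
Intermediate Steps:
$R = -86$ ($R = 5 - \left(116 + \left(-1\right) 25 \cdot 1\right) = 5 - \left(116 - 25\right) = 5 - 91 = -86$)
$o{\left(g,I \right)} = -86 + I \left(-151 - I\right)$ ($o{\left(g,I \right)} = \left(-151 - I\right) I - 86 = I \left(-151 - I\right) - 86 = -86 + I \left(-151 - I\right)$)
$\frac{1}{o{\left(-207,-127 \right)} + \sqrt{46115 + 17966}} = \frac{1}{\left(-86 - \left(-127\right)^{2} - -19177\right) + \sqrt{46115 + 17966}} = \frac{1}{\left(-86 - 16129 + 19177\right) + \sqrt{64081}} = \frac{1}{2962 + \sqrt{64081}}$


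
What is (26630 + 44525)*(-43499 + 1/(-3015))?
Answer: -1866388335266/603 ≈ -3.0952e+9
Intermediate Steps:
(26630 + 44525)*(-43499 + 1/(-3015)) = 71155*(-43499 - 1/3015) = 71155*(-131149486/3015) = -1866388335266/603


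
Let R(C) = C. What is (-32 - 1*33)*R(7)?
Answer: -455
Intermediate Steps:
(-32 - 1*33)*R(7) = (-32 - 1*33)*7 = (-32 - 33)*7 = -65*7 = -455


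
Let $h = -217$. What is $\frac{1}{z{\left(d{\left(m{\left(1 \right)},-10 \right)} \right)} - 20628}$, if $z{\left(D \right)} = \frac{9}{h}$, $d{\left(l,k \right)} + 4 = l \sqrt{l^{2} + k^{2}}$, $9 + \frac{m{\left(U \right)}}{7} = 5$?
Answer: $- \frac{217}{4476285} \approx -4.8478 \cdot 10^{-5}$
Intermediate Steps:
$m{\left(U \right)} = -28$ ($m{\left(U \right)} = -63 + 7 \cdot 5 = -63 + 35 = -28$)
$d{\left(l,k \right)} = -4 + l \sqrt{k^{2} + l^{2}}$ ($d{\left(l,k \right)} = -4 + l \sqrt{l^{2} + k^{2}} = -4 + l \sqrt{k^{2} + l^{2}}$)
$z{\left(D \right)} = - \frac{9}{217}$ ($z{\left(D \right)} = \frac{9}{-217} = 9 \left(- \frac{1}{217}\right) = - \frac{9}{217}$)
$\frac{1}{z{\left(d{\left(m{\left(1 \right)},-10 \right)} \right)} - 20628} = \frac{1}{- \frac{9}{217} - 20628} = \frac{1}{- \frac{4476285}{217}} = - \frac{217}{4476285}$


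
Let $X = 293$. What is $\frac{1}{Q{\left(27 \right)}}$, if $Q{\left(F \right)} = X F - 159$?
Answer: $\frac{1}{7752} \approx 0.000129$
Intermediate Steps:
$Q{\left(F \right)} = -159 + 293 F$ ($Q{\left(F \right)} = 293 F - 159 = -159 + 293 F$)
$\frac{1}{Q{\left(27 \right)}} = \frac{1}{-159 + 293 \cdot 27} = \frac{1}{-159 + 7911} = \frac{1}{7752}$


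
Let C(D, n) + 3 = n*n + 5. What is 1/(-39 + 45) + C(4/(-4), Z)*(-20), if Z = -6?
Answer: -4559/6 ≈ -759.83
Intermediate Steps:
C(D, n) = 2 + n**2 (C(D, n) = -3 + (n*n + 5) = -3 + (n**2 + 5) = -3 + (5 + n**2) = 2 + n**2)
1/(-39 + 45) + C(4/(-4), Z)*(-20) = 1/(-39 + 45) + (2 + (-6)**2)*(-20) = 1/6 + (2 + 36)*(-20) = 1/6 + 38*(-20) = 1/6 - 760 = -4559/6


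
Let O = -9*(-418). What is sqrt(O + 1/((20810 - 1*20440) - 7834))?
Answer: sqrt(52396472022)/3732 ≈ 61.335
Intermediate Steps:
O = 3762
sqrt(O + 1/((20810 - 1*20440) - 7834)) = sqrt(3762 + 1/((20810 - 1*20440) - 7834)) = sqrt(3762 + 1/((20810 - 20440) - 7834)) = sqrt(3762 + 1/(370 - 7834)) = sqrt(3762 + 1/(-7464)) = sqrt(3762 - 1/7464) = sqrt(28079567/7464) = sqrt(52396472022)/3732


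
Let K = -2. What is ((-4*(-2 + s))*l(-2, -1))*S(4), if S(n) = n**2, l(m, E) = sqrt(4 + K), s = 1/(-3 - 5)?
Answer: 136*sqrt(2) ≈ 192.33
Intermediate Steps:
s = -1/8 (s = 1/(-8) = -1/8 ≈ -0.12500)
l(m, E) = sqrt(2) (l(m, E) = sqrt(4 - 2) = sqrt(2))
((-4*(-2 + s))*l(-2, -1))*S(4) = ((-4*(-2 - 1/8))*sqrt(2))*4**2 = ((-4*(-17/8))*sqrt(2))*16 = (17*sqrt(2)/2)*16 = 136*sqrt(2)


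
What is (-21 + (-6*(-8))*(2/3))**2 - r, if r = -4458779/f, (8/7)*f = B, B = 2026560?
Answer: 219020819/1773240 ≈ 123.51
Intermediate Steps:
f = 1773240 (f = (7/8)*2026560 = 1773240)
r = -4458779/1773240 ≈ -2.5145
(-21 + (-6*(-8))*(2/3))**2 - r = (-21 + (-6*(-8))*(2/3))**2 - 1*(-4458779/1773240) = (-21 + 48*(2*(1/3)))**2 + 4458779/1773240 = (-21 + 48*(2/3))**2 + 4458779/1773240 = (-21 + 32)**2 + 4458779/1773240 = 11**2 + 4458779/1773240 = 121 + 4458779/1773240 = 219020819/1773240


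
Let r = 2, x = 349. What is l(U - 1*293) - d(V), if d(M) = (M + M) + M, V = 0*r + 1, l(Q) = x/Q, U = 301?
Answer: 325/8 ≈ 40.625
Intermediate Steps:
l(Q) = 349/Q
V = 1 (V = 0*2 + 1 = 0 + 1 = 1)
d(M) = 3*M (d(M) = 2*M + M = 3*M)
l(U - 1*293) - d(V) = 349/(301 - 1*293) - 3 = 349/(301 - 293) - 1*3 = 349/8 - 3 = 325/8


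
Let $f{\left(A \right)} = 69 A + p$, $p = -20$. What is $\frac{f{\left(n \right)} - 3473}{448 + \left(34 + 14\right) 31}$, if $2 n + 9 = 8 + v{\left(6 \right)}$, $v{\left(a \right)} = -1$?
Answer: $- \frac{1781}{968} \approx -1.8399$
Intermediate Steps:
$n = -1$ ($n = - \frac{9}{2} + \frac{8 - 1}{2} = - \frac{9}{2} + \frac{1}{2} \cdot 7 = - \frac{9}{2} + \frac{7}{2} = -1$)
$f{\left(A \right)} = -20 + 69 A$ ($f{\left(A \right)} = 69 A - 20 = -20 + 69 A$)
$\frac{f{\left(n \right)} - 3473}{448 + \left(34 + 14\right) 31} = \frac{\left(-20 + 69 \left(-1\right)\right) - 3473}{448 + \left(34 + 14\right) 31} = \frac{\left(-20 - 69\right) - 3473}{448 + 48 \cdot 31} = \frac{-89 - 3473}{448 + 1488} = - \frac{3562}{1936} = \left(-3562\right) \frac{1}{1936} = - \frac{1781}{968}$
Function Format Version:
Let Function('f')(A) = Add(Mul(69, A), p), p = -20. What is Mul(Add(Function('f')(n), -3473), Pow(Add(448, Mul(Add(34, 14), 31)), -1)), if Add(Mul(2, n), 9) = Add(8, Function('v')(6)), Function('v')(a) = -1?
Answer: Rational(-1781, 968) ≈ -1.8399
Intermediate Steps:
n = -1 (n = Add(Rational(-9, 2), Mul(Rational(1, 2), Add(8, -1))) = Add(Rational(-9, 2), Mul(Rational(1, 2), 7)) = Add(Rational(-9, 2), Rational(7, 2)) = -1)
Function('f')(A) = Add(-20, Mul(69, A)) (Function('f')(A) = Add(Mul(69, A), -20) = Add(-20, Mul(69, A)))
Mul(Add(Function('f')(n), -3473), Pow(Add(448, Mul(Add(34, 14), 31)), -1)) = Mul(Add(Add(-20, Mul(69, -1)), -3473), Pow(Add(448, Mul(Add(34, 14), 31)), -1)) = Mul(Add(Add(-20, -69), -3473), Pow(Add(448, Mul(48, 31)), -1)) = Mul(Add(-89, -3473), Pow(Add(448, 1488), -1)) = Mul(-3562, Pow(1936, -1)) = Mul(-3562, Rational(1, 1936)) = Rational(-1781, 968)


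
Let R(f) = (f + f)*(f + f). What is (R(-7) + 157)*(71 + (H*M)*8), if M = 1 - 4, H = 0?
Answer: 25063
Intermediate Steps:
M = -3
R(f) = 4*f² (R(f) = (2*f)*(2*f) = 4*f²)
(R(-7) + 157)*(71 + (H*M)*8) = (4*(-7)² + 157)*(71 + (0*(-3))*8) = (4*49 + 157)*(71 + 0*8) = (196 + 157)*(71 + 0) = 353*71 = 25063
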